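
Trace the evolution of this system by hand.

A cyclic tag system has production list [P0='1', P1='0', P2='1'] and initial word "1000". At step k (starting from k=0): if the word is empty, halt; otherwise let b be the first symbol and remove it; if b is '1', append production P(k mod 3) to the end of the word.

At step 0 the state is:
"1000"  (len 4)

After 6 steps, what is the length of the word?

[0] "1000"  (len 4)
[1] "0001"  (len 4)
[2] "001"  (len 3)
[3] "01"  (len 2)
[4] "1"  (len 1)
[5] "0"  (len 1)
[6] (halted — word empty)

0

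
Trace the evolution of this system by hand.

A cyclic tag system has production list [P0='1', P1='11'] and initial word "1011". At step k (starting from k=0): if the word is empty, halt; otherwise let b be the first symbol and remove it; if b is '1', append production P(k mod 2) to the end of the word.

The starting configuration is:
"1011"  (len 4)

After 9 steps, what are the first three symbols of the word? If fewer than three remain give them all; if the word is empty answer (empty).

[0] "1011"  (len 4)
[1] "0111"  (len 4)
[2] "111"  (len 3)
[3] "111"  (len 3)
[4] "1111"  (len 4)
[5] "1111"  (len 4)
[6] "11111"  (len 5)
[7] "11111"  (len 5)
[8] "111111"  (len 6)
[9] "111111"  (len 6)

111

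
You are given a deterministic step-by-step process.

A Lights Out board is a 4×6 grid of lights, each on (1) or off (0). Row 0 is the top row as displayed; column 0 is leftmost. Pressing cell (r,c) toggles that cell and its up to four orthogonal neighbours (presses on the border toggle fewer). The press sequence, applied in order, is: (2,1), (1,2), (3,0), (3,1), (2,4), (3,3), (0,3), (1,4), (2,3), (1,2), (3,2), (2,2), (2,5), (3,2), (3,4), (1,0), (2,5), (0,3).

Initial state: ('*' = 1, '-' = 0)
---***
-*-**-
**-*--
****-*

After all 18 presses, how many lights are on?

14

0) ---***
-*-**-
**-*--
****-*
1) ---***
---**-
--**--
*-**-*
2) --****
-**-*-
---*--
*-**-*
3) --****
-**-*-
*--*--
-***-*
4) --****
-**-*-
**-*--
*--*-*
5) --****
-**---
**--**
*--***
6) --****
-**---
**-***
*-*--*
7) -----*
-***--
**-***
*-*--*
8) ----**
-**-**
**-*-*
*-*--*
9) ----**
-*****
***-**
*-**-*
10) --*-**
----**
**--**
*-**-*
11) --*-**
----**
***-**
**---*
12) --*-**
--*-**
*--***
***--*
13) --*-**
--*-*-
*--*--
***---
14) --*-**
--*-*-
*-**--
*--*--
15) --*-**
--*-*-
*-***-
*---**
16) *-*-**
***-*-
--***-
*---**
17) *-*-**
***-**
--**-*
*---*-
18) *--*-*
******
--**-*
*---*-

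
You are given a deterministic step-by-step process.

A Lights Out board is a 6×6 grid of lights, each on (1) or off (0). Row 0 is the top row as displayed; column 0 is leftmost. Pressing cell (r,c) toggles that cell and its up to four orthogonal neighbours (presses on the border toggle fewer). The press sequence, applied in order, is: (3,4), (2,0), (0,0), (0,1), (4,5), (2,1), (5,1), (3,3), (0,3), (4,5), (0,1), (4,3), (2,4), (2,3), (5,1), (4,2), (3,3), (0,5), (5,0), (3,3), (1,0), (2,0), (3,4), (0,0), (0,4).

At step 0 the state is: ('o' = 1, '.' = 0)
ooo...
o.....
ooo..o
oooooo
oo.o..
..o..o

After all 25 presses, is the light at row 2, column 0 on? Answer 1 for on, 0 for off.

step 0: ooo...
o.....
ooo..o
oooooo
oo.o..
..o..o
step 1: ooo...
o.....
ooo.oo
ooo...
oo.oo.
..o..o
step 2: ooo...
......
..o.oo
.oo...
oo.oo.
..o..o
step 3: ..o...
o.....
..o.oo
.oo...
oo.oo.
..o..o
step 4: oo....
oo....
..o.oo
.oo...
oo.oo.
..o..o
step 5: oo....
oo....
..o.oo
.oo..o
oo.o.o
..o...
step 6: oo....
o.....
oo..oo
..o..o
oo.o.o
..o...
step 7: oo....
o.....
oo..oo
..o..o
o..o.o
oo....
step 8: oo....
o.....
oo.ooo
...ooo
o....o
oo....
step 9: ooooo.
o..o..
oo.ooo
...ooo
o....o
oo....
step 10: ooooo.
o..o..
oo.ooo
...oo.
o...o.
oo...o
step 11: ...oo.
oo.o..
oo.ooo
...oo.
o...o.
oo...o
step 12: ...oo.
oo.o..
oo.ooo
....o.
o.oo..
oo.o.o
step 13: ...oo.
oo.oo.
oo....
......
o.oo..
oo.o.o
step 14: ...oo.
oo..o.
ooooo.
...o..
o.oo..
oo.o.o
step 15: ...oo.
oo..o.
ooooo.
...o..
oooo..
..oo.o
step 16: ...oo.
oo..o.
ooooo.
..oo..
o.....
...o.o
step 17: ...oo.
oo..o.
ooo.o.
....o.
o..o..
...o.o
step 18: ...o.o
oo..oo
ooo.o.
....o.
o..o..
...o.o
step 19: ...o.o
oo..oo
ooo.o.
....o.
...o..
oo.o.o
step 20: ...o.o
oo..oo
ooooo.
..oo..
......
oo.o.o
step 21: o..o.o
....oo
.oooo.
..oo..
......
oo.o.o
step 22: o..o.o
o...oo
o.ooo.
o.oo..
......
oo.o.o
step 23: o..o.o
o...oo
o.oo..
o.o.oo
....o.
oo.o.o
step 24: .o.o.o
....oo
o.oo..
o.o.oo
....o.
oo.o.o
step 25: .o..o.
.....o
o.oo..
o.o.oo
....o.
oo.o.o

1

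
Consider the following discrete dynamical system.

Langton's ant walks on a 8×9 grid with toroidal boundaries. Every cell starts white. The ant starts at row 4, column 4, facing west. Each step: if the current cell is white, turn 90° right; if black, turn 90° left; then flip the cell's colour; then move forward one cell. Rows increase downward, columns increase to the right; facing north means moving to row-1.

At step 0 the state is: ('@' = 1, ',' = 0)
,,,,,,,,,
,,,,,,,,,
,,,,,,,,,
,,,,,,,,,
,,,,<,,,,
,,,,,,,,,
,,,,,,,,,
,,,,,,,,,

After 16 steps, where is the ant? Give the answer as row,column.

0) ,,,,,,,,,
,,,,,,,,,
,,,,,,,,,
,,,,,,,,,
,,,,<,,,,
,,,,,,,,,
,,,,,,,,,
,,,,,,,,,
1) ,,,,,,,,,
,,,,,,,,,
,,,,,,,,,
,,,,^,,,,
,,,,@,,,,
,,,,,,,,,
,,,,,,,,,
,,,,,,,,,
2) ,,,,,,,,,
,,,,,,,,,
,,,,,,,,,
,,,,@>,,,
,,,,@,,,,
,,,,,,,,,
,,,,,,,,,
,,,,,,,,,
3) ,,,,,,,,,
,,,,,,,,,
,,,,,,,,,
,,,,@@,,,
,,,,@v,,,
,,,,,,,,,
,,,,,,,,,
,,,,,,,,,
4) ,,,,,,,,,
,,,,,,,,,
,,,,,,,,,
,,,,@@,,,
,,,,<@,,,
,,,,,,,,,
,,,,,,,,,
,,,,,,,,,
5) ,,,,,,,,,
,,,,,,,,,
,,,,,,,,,
,,,,@@,,,
,,,,,@,,,
,,,,v,,,,
,,,,,,,,,
,,,,,,,,,
6) ,,,,,,,,,
,,,,,,,,,
,,,,,,,,,
,,,,@@,,,
,,,,,@,,,
,,,<@,,,,
,,,,,,,,,
,,,,,,,,,
7) ,,,,,,,,,
,,,,,,,,,
,,,,,,,,,
,,,,@@,,,
,,,^,@,,,
,,,@@,,,,
,,,,,,,,,
,,,,,,,,,
8) ,,,,,,,,,
,,,,,,,,,
,,,,,,,,,
,,,,@@,,,
,,,@>@,,,
,,,@@,,,,
,,,,,,,,,
,,,,,,,,,
9) ,,,,,,,,,
,,,,,,,,,
,,,,,,,,,
,,,,@@,,,
,,,@@@,,,
,,,@v,,,,
,,,,,,,,,
,,,,,,,,,
10) ,,,,,,,,,
,,,,,,,,,
,,,,,,,,,
,,,,@@,,,
,,,@@@,,,
,,,@,>,,,
,,,,,,,,,
,,,,,,,,,
11) ,,,,,,,,,
,,,,,,,,,
,,,,,,,,,
,,,,@@,,,
,,,@@@,,,
,,,@,@,,,
,,,,,v,,,
,,,,,,,,,
12) ,,,,,,,,,
,,,,,,,,,
,,,,,,,,,
,,,,@@,,,
,,,@@@,,,
,,,@,@,,,
,,,,<@,,,
,,,,,,,,,
13) ,,,,,,,,,
,,,,,,,,,
,,,,,,,,,
,,,,@@,,,
,,,@@@,,,
,,,@^@,,,
,,,,@@,,,
,,,,,,,,,
14) ,,,,,,,,,
,,,,,,,,,
,,,,,,,,,
,,,,@@,,,
,,,@@@,,,
,,,@@>,,,
,,,,@@,,,
,,,,,,,,,
15) ,,,,,,,,,
,,,,,,,,,
,,,,,,,,,
,,,,@@,,,
,,,@@^,,,
,,,@@,,,,
,,,,@@,,,
,,,,,,,,,
16) ,,,,,,,,,
,,,,,,,,,
,,,,,,,,,
,,,,@@,,,
,,,@<,,,,
,,,@@,,,,
,,,,@@,,,
,,,,,,,,,

4,4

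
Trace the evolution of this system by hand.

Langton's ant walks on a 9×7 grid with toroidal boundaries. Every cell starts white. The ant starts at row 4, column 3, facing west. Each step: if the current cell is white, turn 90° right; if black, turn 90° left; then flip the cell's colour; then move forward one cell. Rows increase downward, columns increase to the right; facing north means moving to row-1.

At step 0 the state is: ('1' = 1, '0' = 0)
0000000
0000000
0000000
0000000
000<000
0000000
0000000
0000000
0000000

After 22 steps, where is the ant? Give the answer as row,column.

7,4

gen 0: 0000000
0000000
0000000
0000000
000<000
0000000
0000000
0000000
0000000
gen 1: 0000000
0000000
0000000
000^000
0001000
0000000
0000000
0000000
0000000
gen 2: 0000000
0000000
0000000
0001>00
0001000
0000000
0000000
0000000
0000000
gen 3: 0000000
0000000
0000000
0001100
0001v00
0000000
0000000
0000000
0000000
gen 4: 0000000
0000000
0000000
0001100
000<100
0000000
0000000
0000000
0000000
gen 5: 0000000
0000000
0000000
0001100
0000100
000v000
0000000
0000000
0000000
gen 6: 0000000
0000000
0000000
0001100
0000100
00<1000
0000000
0000000
0000000
gen 7: 0000000
0000000
0000000
0001100
00^0100
0011000
0000000
0000000
0000000
gen 8: 0000000
0000000
0000000
0001100
001>100
0011000
0000000
0000000
0000000
gen 9: 0000000
0000000
0000000
0001100
0011100
001v000
0000000
0000000
0000000
gen 10: 0000000
0000000
0000000
0001100
0011100
0010>00
0000000
0000000
0000000
gen 11: 0000000
0000000
0000000
0001100
0011100
0010100
0000v00
0000000
0000000
gen 12: 0000000
0000000
0000000
0001100
0011100
0010100
000<100
0000000
0000000
gen 13: 0000000
0000000
0000000
0001100
0011100
001^100
0001100
0000000
0000000
gen 14: 0000000
0000000
0000000
0001100
0011100
0011>00
0001100
0000000
0000000
gen 15: 0000000
0000000
0000000
0001100
0011^00
0011000
0001100
0000000
0000000
gen 16: 0000000
0000000
0000000
0001100
001<000
0011000
0001100
0000000
0000000
gen 17: 0000000
0000000
0000000
0001100
0010000
001v000
0001100
0000000
0000000
gen 18: 0000000
0000000
0000000
0001100
0010000
0010>00
0001100
0000000
0000000
gen 19: 0000000
0000000
0000000
0001100
0010000
0010100
0001v00
0000000
0000000
gen 20: 0000000
0000000
0000000
0001100
0010000
0010100
00010>0
0000000
0000000
gen 21: 0000000
0000000
0000000
0001100
0010000
0010100
0001010
00000v0
0000000
gen 22: 0000000
0000000
0000000
0001100
0010000
0010100
0001010
0000<10
0000000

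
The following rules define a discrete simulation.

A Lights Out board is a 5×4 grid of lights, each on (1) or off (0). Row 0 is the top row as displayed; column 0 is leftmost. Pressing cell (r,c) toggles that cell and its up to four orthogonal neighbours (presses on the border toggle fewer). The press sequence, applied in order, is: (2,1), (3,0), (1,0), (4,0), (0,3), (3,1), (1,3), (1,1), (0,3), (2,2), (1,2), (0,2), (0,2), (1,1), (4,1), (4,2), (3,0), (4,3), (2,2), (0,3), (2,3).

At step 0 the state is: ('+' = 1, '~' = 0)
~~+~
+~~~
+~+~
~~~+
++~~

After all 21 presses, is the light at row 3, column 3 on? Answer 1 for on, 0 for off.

1

0) ~~+~
+~~~
+~+~
~~~+
++~~
1) ~~+~
++~~
~+~~
~+~+
++~~
2) ~~+~
++~~
++~~
+~~+
~+~~
3) +~+~
~~~~
~+~~
+~~+
~+~~
4) +~+~
~~~~
~+~~
~~~+
+~~~
5) +~~+
~~~+
~+~~
~~~+
+~~~
6) +~~+
~~~+
~~~~
++++
++~~
7) +~~~
~~+~
~~~+
++++
++~~
8) ++~~
++~~
~+~+
++++
++~~
9) ++++
++~+
~+~+
++++
++~~
10) ++++
++++
~~+~
++~+
++~~
11) ++~+
+~~~
~~~~
++~+
++~~
12) +~+~
+~+~
~~~~
++~+
++~~
13) ++~+
+~~~
~~~~
++~+
++~~
14) +~~+
~++~
~+~~
++~+
++~~
15) +~~+
~++~
~+~~
+~~+
~~+~
16) +~~+
~++~
~+~~
+~++
~+~+
17) +~~+
~++~
++~~
~+++
++~+
18) +~~+
~++~
++~~
~++~
+++~
19) +~~+
~+~~
+~++
~+~~
+++~
20) +~+~
~+~+
+~++
~+~~
+++~
21) +~+~
~+~~
+~~~
~+~+
+++~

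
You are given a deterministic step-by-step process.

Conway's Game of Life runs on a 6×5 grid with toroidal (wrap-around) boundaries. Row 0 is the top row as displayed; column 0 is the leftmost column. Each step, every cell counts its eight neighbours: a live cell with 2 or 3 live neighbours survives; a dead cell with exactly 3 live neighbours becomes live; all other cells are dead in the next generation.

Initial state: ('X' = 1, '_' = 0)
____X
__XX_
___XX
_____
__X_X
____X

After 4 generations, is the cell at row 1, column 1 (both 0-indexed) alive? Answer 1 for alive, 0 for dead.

0) ____X
__XX_
___XX
_____
__X_X
____X
1) ____X
__X__
__XXX
____X
___X_
X___X
2) X__XX
__X_X
__X_X
__X_X
X__X_
X__XX
3) _XX__
_XX__
XXX_X
XXX_X
XXX__
_XX__
4) X__X_
_____
____X
_____
____X
___X_

0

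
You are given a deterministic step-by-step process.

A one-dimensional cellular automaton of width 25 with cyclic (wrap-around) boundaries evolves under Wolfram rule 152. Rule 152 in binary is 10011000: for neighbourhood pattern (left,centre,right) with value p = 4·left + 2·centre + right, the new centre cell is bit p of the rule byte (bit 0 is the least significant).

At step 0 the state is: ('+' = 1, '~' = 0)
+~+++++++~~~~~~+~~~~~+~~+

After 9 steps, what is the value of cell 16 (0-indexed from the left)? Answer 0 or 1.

0

0) +~+++++++~~~~~~+~~~~~+~~+
1) ~~++++++~+~~~~~~+~~~~~+~+
2) +~+++++~~~+~~~~~~+~~~~~~~
3) ~~++++~+~~~+~~~~~~+~~~~~~
4) ~~+++~~~+~~~+~~~~~~+~~~~~
5) ~~++~+~~~+~~~+~~~~~~+~~~~
6) ~~+~~~+~~~+~~~+~~~~~~+~~~
7) ~~~+~~~+~~~+~~~+~~~~~~+~~
8) ~~~~+~~~+~~~+~~~+~~~~~~+~
9) ~~~~~+~~~+~~~+~~~+~~~~~~+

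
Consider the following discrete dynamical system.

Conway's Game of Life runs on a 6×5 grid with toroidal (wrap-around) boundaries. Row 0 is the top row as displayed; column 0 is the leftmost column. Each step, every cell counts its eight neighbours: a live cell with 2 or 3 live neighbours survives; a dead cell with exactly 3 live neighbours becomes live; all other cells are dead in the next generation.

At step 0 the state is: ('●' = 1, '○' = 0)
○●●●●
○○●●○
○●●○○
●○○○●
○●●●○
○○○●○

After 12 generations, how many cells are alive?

gen 0: ○●●●●
○○●●○
○●●○○
●○○○●
○●●●○
○○○●○
gen 1: ○●○○●
●○○○●
●●●○●
●○○○●
●●●●○
●○○○○
gen 2: ○●○○●
○○●○○
○○○○○
○○○○○
○○●●○
○○○●○
gen 3: ○○●●○
○○○○○
○○○○○
○○○○○
○○●●○
○○○●●
gen 4: ○○●●●
○○○○○
○○○○○
○○○○○
○○●●●
○○○○●
gen 5: ○○○●●
○○○●○
○○○○○
○○○●○
○○○●●
●○○○○
gen 6: ○○○●●
○○○●●
○○○○○
○○○●●
○○○●●
●○○○○
gen 7: ●○○●○
○○○●●
○○○○○
○○○●●
●○○●○
●○○○○
gen 8: ●○○●○
○○○●●
○○○○○
○○○●●
●○○●○
●●○○○
gen 9: ●●●●○
○○○●●
○○○○○
○○○●●
●●●●○
●●●○○
gen 10: ○○○○○
●●○●●
○○○○○
●●○●●
○○○○○
○○○○○
gen 11: ●○○○●
●○○○●
○○○○○
●○○○●
●○○○●
○○○○○
gen 12: ●○○○●
●○○○●
○○○○○
●○○○●
●○○○●
○○○○○

8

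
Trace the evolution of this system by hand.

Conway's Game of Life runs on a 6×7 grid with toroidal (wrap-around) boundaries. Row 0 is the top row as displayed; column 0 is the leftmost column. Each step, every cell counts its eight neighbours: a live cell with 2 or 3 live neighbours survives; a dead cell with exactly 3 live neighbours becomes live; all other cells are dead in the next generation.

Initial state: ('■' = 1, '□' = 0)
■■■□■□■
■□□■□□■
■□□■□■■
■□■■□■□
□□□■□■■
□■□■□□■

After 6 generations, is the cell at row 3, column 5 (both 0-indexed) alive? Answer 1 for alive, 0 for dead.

0

t=0: ■■■□■□■
■□□■□□■
■□□■□■■
■□■■□■□
□□□■□■■
□■□■□□■
t=1: □□□□■□□
□□□■□□□
□□□■□■□
■■■■□□□
□■□■□■□
□■□■□□□
t=2: □□■■■□□
□□□■□□□
□■□■□□□
■■□■□□■
□□□■□□□
□□□■□□□
t=3: □□■□■□□
□□□□□□□
□■□■■□□
■■□■■□□
■□□■■□□
□□□□□□□
t=4: □□□□□□□
□□■□■□□
■■□■■□□
■■□□□■□
■■■■■□□
□□□□■□□
t=5: □□□■□□□
□■■□■□□
■□□■■■■
□□□□□■□
■□■■■■■
□■■□■□□
t=6: □□□□■□□
■■■□□□■
■■■■□□■
□■■□□□□
■□■□□□■
■■□□□□■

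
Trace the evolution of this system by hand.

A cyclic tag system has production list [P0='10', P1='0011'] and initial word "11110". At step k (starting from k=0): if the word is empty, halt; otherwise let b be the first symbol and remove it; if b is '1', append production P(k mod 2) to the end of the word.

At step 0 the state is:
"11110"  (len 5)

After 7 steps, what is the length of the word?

t=0: "11110"  (len 5)
t=1: "111010"  (len 6)
t=2: "110100011"  (len 9)
t=3: "1010001110"  (len 10)
t=4: "0100011100011"  (len 13)
t=5: "100011100011"  (len 12)
t=6: "000111000110011"  (len 15)
t=7: "00111000110011"  (len 14)

14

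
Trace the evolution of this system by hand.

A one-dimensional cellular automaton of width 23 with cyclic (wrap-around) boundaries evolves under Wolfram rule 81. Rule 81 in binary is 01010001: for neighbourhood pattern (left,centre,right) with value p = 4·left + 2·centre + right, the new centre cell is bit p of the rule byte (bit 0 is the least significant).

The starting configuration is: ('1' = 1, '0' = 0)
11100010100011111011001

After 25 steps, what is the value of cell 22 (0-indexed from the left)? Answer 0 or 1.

0

gen 0: 11100010100011111011001
gen 1: 00111000011000001001100
gen 2: 10001111001111100100111
gen 3: 11100001100000110010000
gen 4: 00111100111110011001110
gen 5: 10000110000011001100011
gen 6: 11110011111001100111000
gen 7: 00011000001100110001110
gen 8: 11001111100110011100011
gen 9: 01100000110011000111000
gen 10: 00111110011001110001111
gen 11: 10000011001100011100001
gen 12: 11111001100111000111100
gen 13: 00001100110001110000110
gen 14: 11100110011100011110011
gen 15: 00110011000111000011000
gen 16: 10011001110001111001111
gen 17: 11001100011100001100000
gen 18: 01100111000111100111110
gen 19: 00110001110000110000011
gen 20: 10011100011110011111001
gen 21: 11000111000011000001100
gen 22: 01110001111001111100110
gen 23: 00011100001100000110011
gen 24: 11000111100111110011001
gen 25: 01110000110000011001100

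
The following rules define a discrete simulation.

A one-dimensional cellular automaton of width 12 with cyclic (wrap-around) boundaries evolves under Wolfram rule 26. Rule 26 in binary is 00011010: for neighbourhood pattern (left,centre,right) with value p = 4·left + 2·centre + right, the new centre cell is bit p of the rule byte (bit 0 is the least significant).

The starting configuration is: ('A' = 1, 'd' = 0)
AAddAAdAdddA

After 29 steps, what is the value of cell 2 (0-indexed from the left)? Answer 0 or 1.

0

gen 0: AAddAAdAdddA
gen 1: ddAAAdddAdAA
gen 2: AAAddAdAddAd
gen 3: AddAAdddAAdd
gen 4: dAAAdAdAAdAA
gen 5: dAdddddAddAd
gen 6: AdAdddAdAAdA
gen 7: dddAdAddAddA
gen 8: AdAdddAAdAAd
gen 9: dddAdAAddAdd
gen 10: ddAddAdAAdAd
gen 11: dAdAAddAdddA
gen 12: dddAdAAdAdAd
gen 13: ddAddAdddddA
gen 14: AAdAAdAdddAd
gen 15: AddAdddAdAdd
gen 16: dAAdAdAdddAA
gen 17: dAdddddAdAAd
gen 18: AdAdddAddAdA
gen 19: dddAdAdAAddA
gen 20: AdAddddAdAAd
gen 21: dddAddAddAdd
gen 22: ddAdAAdAAdAd
gen 23: dAddAddAdddA
gen 24: ddAAdAAdAdAd
gen 25: dAAddAdddddA
gen 26: dAdAAdAdddAd
gen 27: AddAdddAdAdA
gen 28: dAAdAdAddddA
gen 29: dAdddddAddAd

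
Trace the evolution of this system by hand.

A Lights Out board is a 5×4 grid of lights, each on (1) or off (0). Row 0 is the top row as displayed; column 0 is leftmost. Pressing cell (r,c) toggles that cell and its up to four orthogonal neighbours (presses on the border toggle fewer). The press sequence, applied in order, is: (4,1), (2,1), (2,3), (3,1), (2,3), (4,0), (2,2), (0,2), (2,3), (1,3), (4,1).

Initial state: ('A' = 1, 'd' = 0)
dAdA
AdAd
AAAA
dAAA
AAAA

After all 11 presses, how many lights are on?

k=0  dAdA
AdAd
AAAA
dAAA
AAAA
k=1  dAdA
AdAd
AAAA
ddAA
dddA
k=2  dAdA
AAAd
dddA
dAAA
dddA
k=3  dAdA
AAAA
ddAd
dAAd
dddA
k=4  dAdA
AAAA
dAAd
Addd
dAdA
k=5  dAdA
AAAd
dAdA
AddA
dAdA
k=6  dAdA
AAAd
dAdA
dddA
AddA
k=7  dAdA
AAdd
ddAd
ddAA
AddA
k=8  ddAd
AAAd
ddAd
ddAA
AddA
k=9  ddAd
AAAA
dddA
ddAd
AddA
k=10  ddAA
AAdd
dddd
ddAd
AddA
k=11  ddAA
AAdd
dddd
dAAd
dAAA

9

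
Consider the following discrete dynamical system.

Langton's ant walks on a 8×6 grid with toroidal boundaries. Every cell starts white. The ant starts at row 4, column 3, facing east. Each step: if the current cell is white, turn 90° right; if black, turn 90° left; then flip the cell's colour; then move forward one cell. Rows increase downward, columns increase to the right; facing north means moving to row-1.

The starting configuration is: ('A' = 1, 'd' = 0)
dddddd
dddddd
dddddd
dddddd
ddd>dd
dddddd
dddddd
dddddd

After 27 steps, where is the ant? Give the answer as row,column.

2,0

step 0: dddddd
dddddd
dddddd
dddddd
ddd>dd
dddddd
dddddd
dddddd
step 1: dddddd
dddddd
dddddd
dddddd
dddAdd
dddvdd
dddddd
dddddd
step 2: dddddd
dddddd
dddddd
dddddd
dddAdd
dd<Add
dddddd
dddddd
step 3: dddddd
dddddd
dddddd
dddddd
dd^Add
ddAAdd
dddddd
dddddd
step 4: dddddd
dddddd
dddddd
dddddd
ddA>dd
ddAAdd
dddddd
dddddd
step 5: dddddd
dddddd
dddddd
ddd^dd
ddAddd
ddAAdd
dddddd
dddddd
step 6: dddddd
dddddd
dddddd
dddA>d
ddAddd
ddAAdd
dddddd
dddddd
step 7: dddddd
dddddd
dddddd
dddAAd
ddAdvd
ddAAdd
dddddd
dddddd
step 8: dddddd
dddddd
dddddd
dddAAd
ddA<Ad
ddAAdd
dddddd
dddddd
step 9: dddddd
dddddd
dddddd
ddd^Ad
ddAAAd
ddAAdd
dddddd
dddddd
step 10: dddddd
dddddd
dddddd
dd<dAd
ddAAAd
ddAAdd
dddddd
dddddd
step 11: dddddd
dddddd
dd^ddd
ddAdAd
ddAAAd
ddAAdd
dddddd
dddddd
step 12: dddddd
dddddd
ddA>dd
ddAdAd
ddAAAd
ddAAdd
dddddd
dddddd
step 13: dddddd
dddddd
ddAAdd
ddAvAd
ddAAAd
ddAAdd
dddddd
dddddd
step 14: dddddd
dddddd
ddAAdd
dd<AAd
ddAAAd
ddAAdd
dddddd
dddddd
step 15: dddddd
dddddd
ddAAdd
dddAAd
ddvAAd
ddAAdd
dddddd
dddddd
step 16: dddddd
dddddd
ddAAdd
dddAAd
ddd>Ad
ddAAdd
dddddd
dddddd
step 17: dddddd
dddddd
ddAAdd
ddd^Ad
ddddAd
ddAAdd
dddddd
dddddd
step 18: dddddd
dddddd
ddAAdd
dd<dAd
ddddAd
ddAAdd
dddddd
dddddd
step 19: dddddd
dddddd
dd^Add
ddAdAd
ddddAd
ddAAdd
dddddd
dddddd
step 20: dddddd
dddddd
d<dAdd
ddAdAd
ddddAd
ddAAdd
dddddd
dddddd
step 21: dddddd
d^dddd
dAdAdd
ddAdAd
ddddAd
ddAAdd
dddddd
dddddd
step 22: dddddd
dA>ddd
dAdAdd
ddAdAd
ddddAd
ddAAdd
dddddd
dddddd
step 23: dddddd
dAAddd
dAvAdd
ddAdAd
ddddAd
ddAAdd
dddddd
dddddd
step 24: dddddd
dAAddd
d<AAdd
ddAdAd
ddddAd
ddAAdd
dddddd
dddddd
step 25: dddddd
dAAddd
ddAAdd
dvAdAd
ddddAd
ddAAdd
dddddd
dddddd
step 26: dddddd
dAAddd
ddAAdd
<AAdAd
ddddAd
ddAAdd
dddddd
dddddd
step 27: dddddd
dAAddd
^dAAdd
AAAdAd
ddddAd
ddAAdd
dddddd
dddddd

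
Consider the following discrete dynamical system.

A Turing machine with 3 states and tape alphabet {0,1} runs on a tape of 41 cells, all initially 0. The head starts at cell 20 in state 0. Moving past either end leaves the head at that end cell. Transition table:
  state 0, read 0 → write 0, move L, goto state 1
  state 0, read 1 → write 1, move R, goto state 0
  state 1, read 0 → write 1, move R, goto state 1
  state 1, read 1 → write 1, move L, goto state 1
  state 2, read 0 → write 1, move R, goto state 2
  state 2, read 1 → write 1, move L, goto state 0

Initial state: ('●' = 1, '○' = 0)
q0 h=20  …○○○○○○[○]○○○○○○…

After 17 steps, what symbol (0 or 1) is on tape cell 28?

1

[0] q0 h=20  …○○○○○○[○]○○○○○○…
[1] q1 h=19  …○○○○○○[○]○○○○○○…
[2] q1 h=20  …○○○○○●[○]○○○○○○…
[3] q1 h=21  …○○○○●●[○]○○○○○○…
[4] q1 h=22  …○○○●●●[○]○○○○○○…
[5] q1 h=23  …○○●●●●[○]○○○○○○…
[6] q1 h=24  …○●●●●●[○]○○○○○○…
[7] q1 h=25  …●●●●●●[○]○○○○○○…
[8] q1 h=26  …●●●●●●[○]○○○○○○…
[9] q1 h=27  …●●●●●●[○]○○○○○○…
[10] q1 h=28  …●●●●●●[○]○○○○○○…
[11] q1 h=29  …●●●●●●[○]○○○○○○…
[12] q1 h=30  …●●●●●●[○]○○○○○○…
[13] q1 h=31  …●●●●●●[○]○○○○○○…
[14] q1 h=32  …●●●●●●[○]○○○○○○…
[15] q1 h=33  …●●●●●●[○]○○○○○○…
[16] q1 h=34  …●●●●●●[○]○○○○○○|
[17] q1 h=35  …●●●●●●[○]○○○○○|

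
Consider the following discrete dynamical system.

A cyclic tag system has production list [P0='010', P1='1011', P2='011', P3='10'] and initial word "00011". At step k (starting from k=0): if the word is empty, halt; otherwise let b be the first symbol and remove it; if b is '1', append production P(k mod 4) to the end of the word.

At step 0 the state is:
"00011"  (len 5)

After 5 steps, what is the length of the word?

5

gen 0: "00011"  (len 5)
gen 1: "0011"  (len 4)
gen 2: "011"  (len 3)
gen 3: "11"  (len 2)
gen 4: "110"  (len 3)
gen 5: "10010"  (len 5)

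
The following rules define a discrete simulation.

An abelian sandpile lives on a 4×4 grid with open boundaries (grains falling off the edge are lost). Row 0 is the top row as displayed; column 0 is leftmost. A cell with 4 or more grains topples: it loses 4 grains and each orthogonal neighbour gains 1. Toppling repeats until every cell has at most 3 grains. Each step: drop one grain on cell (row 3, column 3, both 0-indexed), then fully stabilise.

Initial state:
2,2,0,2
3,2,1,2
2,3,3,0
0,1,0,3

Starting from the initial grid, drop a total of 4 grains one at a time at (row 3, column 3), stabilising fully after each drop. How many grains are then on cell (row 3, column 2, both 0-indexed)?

1

k=0  2,2,0,2
3,2,1,2
2,3,3,0
0,1,0,3
k=1  2,2,0,2
3,2,1,2
2,3,3,1
0,1,1,0
k=2  2,2,0,2
3,2,1,2
2,3,3,1
0,1,1,1
k=3  2,2,0,2
3,2,1,2
2,3,3,1
0,1,1,2
k=4  2,2,0,2
3,2,1,2
2,3,3,1
0,1,1,3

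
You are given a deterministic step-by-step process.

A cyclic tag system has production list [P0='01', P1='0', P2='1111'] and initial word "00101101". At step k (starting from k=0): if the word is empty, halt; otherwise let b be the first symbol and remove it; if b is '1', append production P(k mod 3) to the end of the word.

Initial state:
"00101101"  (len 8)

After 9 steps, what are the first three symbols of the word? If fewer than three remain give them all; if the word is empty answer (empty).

111

k=0  "00101101"  (len 8)
k=1  "0101101"  (len 7)
k=2  "101101"  (len 6)
k=3  "011011111"  (len 9)
k=4  "11011111"  (len 8)
k=5  "10111110"  (len 8)
k=6  "01111101111"  (len 11)
k=7  "1111101111"  (len 10)
k=8  "1111011110"  (len 10)
k=9  "1110111101111"  (len 13)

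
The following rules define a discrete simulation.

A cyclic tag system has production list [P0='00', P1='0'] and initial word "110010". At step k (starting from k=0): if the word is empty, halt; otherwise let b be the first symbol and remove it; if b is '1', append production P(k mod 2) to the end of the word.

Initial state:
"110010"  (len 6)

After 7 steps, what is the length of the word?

4

gen 0: "110010"  (len 6)
gen 1: "1001000"  (len 7)
gen 2: "0010000"  (len 7)
gen 3: "010000"  (len 6)
gen 4: "10000"  (len 5)
gen 5: "000000"  (len 6)
gen 6: "00000"  (len 5)
gen 7: "0000"  (len 4)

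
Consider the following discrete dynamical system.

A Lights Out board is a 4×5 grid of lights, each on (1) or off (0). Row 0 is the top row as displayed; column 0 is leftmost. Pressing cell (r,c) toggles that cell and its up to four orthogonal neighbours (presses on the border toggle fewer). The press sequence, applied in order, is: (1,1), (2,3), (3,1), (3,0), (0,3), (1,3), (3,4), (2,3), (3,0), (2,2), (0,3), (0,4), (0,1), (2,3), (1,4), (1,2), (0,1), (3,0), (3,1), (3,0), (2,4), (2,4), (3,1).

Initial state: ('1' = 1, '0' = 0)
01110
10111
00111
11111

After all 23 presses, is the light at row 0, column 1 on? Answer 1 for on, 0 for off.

t=0: 01110
10111
00111
11111
t=1: 00110
01011
01111
11111
t=2: 00110
01001
01000
11101
t=3: 00110
01001
00000
00001
t=4: 00110
01001
10000
11001
t=5: 00001
01011
10000
11001
t=6: 00011
01100
10010
11001
t=7: 00011
01100
10011
11010
t=8: 00011
01110
10100
11000
t=9: 00011
01110
00100
00000
t=10: 00011
01010
01010
00100
t=11: 00100
01000
01010
00100
t=12: 00111
01001
01010
00100
t=13: 11011
00001
01010
00100
t=14: 11011
00011
01101
00110
t=15: 11010
00000
01100
00110
t=16: 11110
01110
01000
00110
t=17: 00010
00110
01000
00110
t=18: 00010
00110
11000
11110
t=19: 00010
00110
10000
00010
t=20: 00010
00110
00000
11010
t=21: 00010
00111
00011
11011
t=22: 00010
00110
00000
11010
t=23: 00010
00110
01000
00110

0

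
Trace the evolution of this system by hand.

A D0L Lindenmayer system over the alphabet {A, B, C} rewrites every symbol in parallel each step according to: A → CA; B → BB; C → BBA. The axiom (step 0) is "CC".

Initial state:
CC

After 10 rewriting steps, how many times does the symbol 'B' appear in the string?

step 0: CC
step 1: BBABBA
step 2: BBBBCABBBBCA
step 3: BBBBBBBBBBACABBBBBBBBBBACA
step 4: BBBBBBBBBBBBBBBBBBBBCABBACABBBBBBBBBBBBBBBBBBBBCABBACA
step 5: BBBBBBBBBBBBBBBBBBBBBBBBBBBBBBBBBBBBBBBBBBACABBBBCABBACABBBBBBBBBBBBBBBBBBBBBBBBBBBBBBBBBBBBBBBBBBACABBBBCABBACA
step 6: BBBBBBBBBBBBBBBBBBBBBBBBBBBBBBBBBBBBBBBBBBBBBBBBBBBBBBBBBB…BBBBBBBBBBBBBBBBBBBBBBBBBBBCABBACABBBBBBBBBBACABBBBCABBACA  (len 230)
step 7: BBBBBBBBBBBBBBBBBBBBBBBBBBBBBBBBBBBBBBBBBBBBBBBBBBBBBBBBBB…CABBACABBBBBBBBBBBBBBBBBBBBCABBACABBBBBBBBBBACABBBBCABBACA  (len 470)
step 8: BBBBBBBBBBBBBBBBBBBBBBBBBBBBBBBBBBBBBBBBBBBBBBBBBBBBBBBBBB…CABBACABBBBBBBBBBBBBBBBBBBBCABBACABBBBBBBBBBACABBBBCABBACA  (len 956)
step 9: BBBBBBBBBBBBBBBBBBBBBBBBBBBBBBBBBBBBBBBBBBBBBBBBBBBBBBBBBB…CABBACABBBBBBBBBBBBBBBBBBBBCABBACABBBBBBBBBBACABBBBCABBACA  (len 1938)
step 10: BBBBBBBBBBBBBBBBBBBBBBBBBBBBBBBBBBBBBBBBBBBBBBBBBBBBBBBBBB…CABBACABBBBBBBBBBBBBBBBBBBBCABBACABBBBBBBBBBACABBBBCABBACA  (len 3918)

3740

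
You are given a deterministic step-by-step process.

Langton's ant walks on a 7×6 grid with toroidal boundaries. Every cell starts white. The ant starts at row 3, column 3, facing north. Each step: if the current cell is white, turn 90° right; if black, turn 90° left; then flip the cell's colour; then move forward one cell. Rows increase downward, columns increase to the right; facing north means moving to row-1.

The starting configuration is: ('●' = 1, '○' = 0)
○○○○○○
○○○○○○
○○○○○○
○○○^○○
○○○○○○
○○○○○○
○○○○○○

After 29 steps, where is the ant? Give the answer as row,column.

step 0: ○○○○○○
○○○○○○
○○○○○○
○○○^○○
○○○○○○
○○○○○○
○○○○○○
step 1: ○○○○○○
○○○○○○
○○○○○○
○○○●>○
○○○○○○
○○○○○○
○○○○○○
step 2: ○○○○○○
○○○○○○
○○○○○○
○○○●●○
○○○○v○
○○○○○○
○○○○○○
step 3: ○○○○○○
○○○○○○
○○○○○○
○○○●●○
○○○<●○
○○○○○○
○○○○○○
step 4: ○○○○○○
○○○○○○
○○○○○○
○○○^●○
○○○●●○
○○○○○○
○○○○○○
step 5: ○○○○○○
○○○○○○
○○○○○○
○○<○●○
○○○●●○
○○○○○○
○○○○○○
step 6: ○○○○○○
○○○○○○
○○^○○○
○○●○●○
○○○●●○
○○○○○○
○○○○○○
step 7: ○○○○○○
○○○○○○
○○●>○○
○○●○●○
○○○●●○
○○○○○○
○○○○○○
step 8: ○○○○○○
○○○○○○
○○●●○○
○○●v●○
○○○●●○
○○○○○○
○○○○○○
step 9: ○○○○○○
○○○○○○
○○●●○○
○○<●●○
○○○●●○
○○○○○○
○○○○○○
step 10: ○○○○○○
○○○○○○
○○●●○○
○○○●●○
○○v●●○
○○○○○○
○○○○○○
step 11: ○○○○○○
○○○○○○
○○●●○○
○○○●●○
○<●●●○
○○○○○○
○○○○○○
step 12: ○○○○○○
○○○○○○
○○●●○○
○^○●●○
○●●●●○
○○○○○○
○○○○○○
step 13: ○○○○○○
○○○○○○
○○●●○○
○●>●●○
○●●●●○
○○○○○○
○○○○○○
step 14: ○○○○○○
○○○○○○
○○●●○○
○●●●●○
○●v●●○
○○○○○○
○○○○○○
step 15: ○○○○○○
○○○○○○
○○●●○○
○●●●●○
○●○>●○
○○○○○○
○○○○○○
step 16: ○○○○○○
○○○○○○
○○●●○○
○●●^●○
○●○○●○
○○○○○○
○○○○○○
step 17: ○○○○○○
○○○○○○
○○●●○○
○●<○●○
○●○○●○
○○○○○○
○○○○○○
step 18: ○○○○○○
○○○○○○
○○●●○○
○●○○●○
○●v○●○
○○○○○○
○○○○○○
step 19: ○○○○○○
○○○○○○
○○●●○○
○●○○●○
○<●○●○
○○○○○○
○○○○○○
step 20: ○○○○○○
○○○○○○
○○●●○○
○●○○●○
○○●○●○
○v○○○○
○○○○○○
step 21: ○○○○○○
○○○○○○
○○●●○○
○●○○●○
○○●○●○
<●○○○○
○○○○○○
step 22: ○○○○○○
○○○○○○
○○●●○○
○●○○●○
^○●○●○
●●○○○○
○○○○○○
step 23: ○○○○○○
○○○○○○
○○●●○○
○●○○●○
●>●○●○
●●○○○○
○○○○○○
step 24: ○○○○○○
○○○○○○
○○●●○○
○●○○●○
●●●○●○
●v○○○○
○○○○○○
step 25: ○○○○○○
○○○○○○
○○●●○○
○●○○●○
●●●○●○
●○>○○○
○○○○○○
step 26: ○○○○○○
○○○○○○
○○●●○○
○●○○●○
●●●○●○
●○●○○○
○○v○○○
step 27: ○○○○○○
○○○○○○
○○●●○○
○●○○●○
●●●○●○
●○●○○○
○<●○○○
step 28: ○○○○○○
○○○○○○
○○●●○○
○●○○●○
●●●○●○
●^●○○○
○●●○○○
step 29: ○○○○○○
○○○○○○
○○●●○○
○●○○●○
●●●○●○
●●>○○○
○●●○○○

5,2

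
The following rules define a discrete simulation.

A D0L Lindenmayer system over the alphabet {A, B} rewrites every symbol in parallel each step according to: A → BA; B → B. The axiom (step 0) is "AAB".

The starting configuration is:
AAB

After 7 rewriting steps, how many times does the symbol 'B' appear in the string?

15

step 0: AAB
step 1: BABAB
step 2: BBABBAB
step 3: BBBABBBAB
step 4: BBBBABBBBAB
step 5: BBBBBABBBBBAB
step 6: BBBBBBABBBBBBAB
step 7: BBBBBBBABBBBBBBAB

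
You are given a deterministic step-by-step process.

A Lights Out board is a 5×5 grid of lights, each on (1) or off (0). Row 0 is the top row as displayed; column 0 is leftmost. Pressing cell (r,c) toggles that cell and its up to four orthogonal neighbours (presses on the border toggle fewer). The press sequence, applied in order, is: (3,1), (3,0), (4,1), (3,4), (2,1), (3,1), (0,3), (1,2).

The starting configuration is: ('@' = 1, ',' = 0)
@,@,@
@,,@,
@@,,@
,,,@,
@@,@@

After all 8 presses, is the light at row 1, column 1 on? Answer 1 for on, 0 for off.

gen 0: @,@,@
@,,@,
@@,,@
,,,@,
@@,@@
gen 1: @,@,@
@,,@,
@,,,@
@@@@,
@,,@@
gen 2: @,@,@
@,,@,
,,,,@
,,@@,
,,,@@
gen 3: @,@,@
@,,@,
,,,,@
,@@@,
@@@@@
gen 4: @,@,@
@,,@,
,,,,,
,@@,@
@@@@,
gen 5: @,@,@
@@,@,
@@@,,
,,@,@
@@@@,
gen 6: @,@,@
@@,@,
@,@,,
@@,,@
@,@@,
gen 7: @,,@,
@@,,,
@,@,,
@@,,@
@,@@,
gen 8: @,@@,
@,@@,
@,,,,
@@,,@
@,@@,

0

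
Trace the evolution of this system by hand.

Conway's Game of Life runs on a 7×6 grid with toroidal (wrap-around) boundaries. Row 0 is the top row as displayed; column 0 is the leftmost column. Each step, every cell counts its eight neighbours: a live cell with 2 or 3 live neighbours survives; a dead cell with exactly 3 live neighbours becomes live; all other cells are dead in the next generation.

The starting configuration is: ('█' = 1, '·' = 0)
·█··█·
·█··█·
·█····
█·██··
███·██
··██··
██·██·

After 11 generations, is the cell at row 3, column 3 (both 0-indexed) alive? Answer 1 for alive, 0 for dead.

gen 0: ·█··█·
·█··█·
·█····
█·██··
███·██
··██··
██·██·
gen 1: ·█··█·
███···
██·█··
···██·
█···██
······
██··██
gen 2: ···██·
···█·█
█··███
·███··
···███
·█····
██··██
gen 3: ··██··
█·█···
██···█
·█····
██·██·
·███··
██████
gen 4: ······
█·██·█
··█··█
····█·
█··██·
······
█····█
gen 5: ·█··█·
██████
███··█
····█·
···███
█···█·
······
gen 6: ·█··█·
······
······
·██···
···█··
···██·
·····█
gen 7: ······
······
······
··█···
···██·
···██·
···█·█
gen 8: ······
······
······
···█··
··█·█·
··█··█
···█··
gen 9: ······
······
······
···█··
··█·█·
··█·█·
······
gen 10: ······
······
······
···█··
··█·█·
······
······
gen 11: ······
······
······
···█··
···█··
······
······

1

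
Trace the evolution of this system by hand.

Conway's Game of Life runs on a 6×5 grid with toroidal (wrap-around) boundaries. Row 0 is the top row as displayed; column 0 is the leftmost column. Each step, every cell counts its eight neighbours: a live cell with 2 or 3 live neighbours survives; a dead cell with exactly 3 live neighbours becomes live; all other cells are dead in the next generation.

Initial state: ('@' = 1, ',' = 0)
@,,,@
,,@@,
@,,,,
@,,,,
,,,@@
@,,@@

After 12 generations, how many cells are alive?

2

0) @,,,@
,,@@,
@,,,,
@,,,,
,,,@@
@,,@@
1) @@@,,
@@,@,
,@,,@
@,,,,
,,,@,
,,,,,
2) @,@,@
,,,@,
,@@,@
@,,,@
,,,,,
,@@,,
3) @,@,@
,,,,,
,@@,@
@@,@@
@@,,,
@@@@,
4) @,@,@
,,@,@
,@@,@
,,,@,
,,,,,
,,,@,
5) @@@,@
,,@,@
@@@,@
,,@@,
,,,,,
,,,@@
6) ,@@,,
,,,,,
@,,,@
@,@@@
,,@,@
,@@@@
7) @@,,,
@@,,,
@@,,,
,,@,,
,,,,,
,,,,@
8) ,@,,@
,,@,@
@,@,,
,@,,,
,,,,,
@,,,,
9) ,@,@@
,,@,@
@,@@,
,@,,,
,,,,,
@,,,,
10) ,@@@@
,,,,,
@,@@@
,@@,,
,,,,,
@,,,@
11) ,@@@@
,,,,,
@,@@@
@@@,@
@@,,,
@@@,@
12) ,,,,@
,,,,,
,,@,,
,,,,,
,,,,,
,,,,,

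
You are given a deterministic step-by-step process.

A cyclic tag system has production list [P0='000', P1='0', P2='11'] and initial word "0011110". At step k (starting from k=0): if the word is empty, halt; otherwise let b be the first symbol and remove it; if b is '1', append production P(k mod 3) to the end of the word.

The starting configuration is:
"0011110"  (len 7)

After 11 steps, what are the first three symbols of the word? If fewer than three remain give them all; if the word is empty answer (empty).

001

[0] "0011110"  (len 7)
[1] "011110"  (len 6)
[2] "11110"  (len 5)
[3] "111011"  (len 6)
[4] "11011000"  (len 8)
[5] "10110000"  (len 8)
[6] "011000011"  (len 9)
[7] "11000011"  (len 8)
[8] "10000110"  (len 8)
[9] "000011011"  (len 9)
[10] "00011011"  (len 8)
[11] "0011011"  (len 7)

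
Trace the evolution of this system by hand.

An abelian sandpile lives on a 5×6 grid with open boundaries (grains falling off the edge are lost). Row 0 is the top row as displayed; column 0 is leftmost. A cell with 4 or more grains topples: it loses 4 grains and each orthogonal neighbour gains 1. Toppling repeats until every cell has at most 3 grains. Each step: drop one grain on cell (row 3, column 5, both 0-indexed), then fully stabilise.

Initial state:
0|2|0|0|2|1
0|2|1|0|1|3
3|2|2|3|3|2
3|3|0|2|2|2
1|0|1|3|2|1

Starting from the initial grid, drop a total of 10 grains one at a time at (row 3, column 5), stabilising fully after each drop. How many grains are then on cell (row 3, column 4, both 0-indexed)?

2

[0] 0|2|0|0|2|1
0|2|1|0|1|3
3|2|2|3|3|2
3|3|0|2|2|2
1|0|1|3|2|1
[1] 0|2|0|0|2|1
0|2|1|0|1|3
3|2|2|3|3|2
3|3|0|2|2|3
1|0|1|3|2|1
[2] 0|2|0|0|2|1
0|2|1|0|1|3
3|2|2|3|3|3
3|3|0|2|3|0
1|0|1|3|2|2
[3] 0|2|0|0|2|1
0|2|1|0|1|3
3|2|2|3|3|3
3|3|0|2|3|1
1|0|1|3|2|2
[4] 0|2|0|0|2|1
0|2|1|0|1|3
3|2|2|3|3|3
3|3|0|2|3|2
1|0|1|3|2|2
[5] 0|2|0|0|2|1
0|2|1|0|1|3
3|2|2|3|3|3
3|3|0|2|3|3
1|0|1|3|2|2
[6] 0|2|0|0|2|2
0|2|1|1|3|0
3|2|3|1|2|2
3|3|1|1|3|3
1|0|2|1|1|0
[7] 0|2|0|0|2|2
0|2|1|1|3|0
3|2|3|1|3|3
3|3|1|2|0|1
1|0|2|1|2|1
[8] 0|2|0|0|2|2
0|2|1|1|3|0
3|2|3|1|3|3
3|3|1|2|0|2
1|0|2|1|2|1
[9] 0|2|0|0|2|2
0|2|1|1|3|0
3|2|3|1|3|3
3|3|1|2|0|3
1|0|2|1|2|1
[10] 0|2|0|0|3|2
0|2|1|2|0|2
3|2|3|2|1|1
3|3|1|2|2|1
1|0|2|1|2|2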